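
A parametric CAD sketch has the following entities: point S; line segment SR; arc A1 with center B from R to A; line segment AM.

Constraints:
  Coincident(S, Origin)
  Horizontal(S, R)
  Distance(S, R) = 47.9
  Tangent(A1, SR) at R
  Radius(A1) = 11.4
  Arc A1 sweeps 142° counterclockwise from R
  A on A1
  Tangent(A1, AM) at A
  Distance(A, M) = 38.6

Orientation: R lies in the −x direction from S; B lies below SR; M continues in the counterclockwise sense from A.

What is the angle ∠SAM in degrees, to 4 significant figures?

58.36°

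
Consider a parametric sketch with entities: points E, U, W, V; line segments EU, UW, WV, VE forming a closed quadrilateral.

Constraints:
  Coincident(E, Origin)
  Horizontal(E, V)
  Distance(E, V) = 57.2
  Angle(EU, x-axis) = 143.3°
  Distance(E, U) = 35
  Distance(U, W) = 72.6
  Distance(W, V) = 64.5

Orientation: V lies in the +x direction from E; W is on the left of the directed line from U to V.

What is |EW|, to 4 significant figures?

68.46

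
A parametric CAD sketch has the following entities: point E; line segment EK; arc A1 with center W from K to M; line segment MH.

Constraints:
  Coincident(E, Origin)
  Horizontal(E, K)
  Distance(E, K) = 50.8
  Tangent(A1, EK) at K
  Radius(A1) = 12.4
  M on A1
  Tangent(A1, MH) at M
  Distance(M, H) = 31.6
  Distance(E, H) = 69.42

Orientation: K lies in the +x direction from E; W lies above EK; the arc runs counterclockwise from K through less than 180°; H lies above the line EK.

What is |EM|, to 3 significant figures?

64.6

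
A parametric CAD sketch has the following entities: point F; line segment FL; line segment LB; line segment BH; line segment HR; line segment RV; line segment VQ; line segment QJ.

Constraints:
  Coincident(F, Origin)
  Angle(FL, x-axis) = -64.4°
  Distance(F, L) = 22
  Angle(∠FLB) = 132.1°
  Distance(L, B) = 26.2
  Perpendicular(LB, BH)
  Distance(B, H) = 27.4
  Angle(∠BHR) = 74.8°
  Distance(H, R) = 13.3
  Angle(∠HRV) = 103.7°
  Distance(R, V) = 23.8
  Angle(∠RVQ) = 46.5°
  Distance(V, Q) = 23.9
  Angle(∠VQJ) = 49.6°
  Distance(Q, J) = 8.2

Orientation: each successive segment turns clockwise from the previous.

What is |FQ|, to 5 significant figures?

45.643

F is at the origin; FL runs at -64.4° with length 22.0, so L = (9.5059, -19.840). ∠FLB = 132.1° gives LB at -112.30° from the x-axis; with |LB| = 26.2, B = (-0.43586, -44.081). The perpendicularity gives BH at right angles to LB, so BH runs at 157.70°; with |BH| = 27.4, H = (-25.787, -33.684). ∠BHR = 74.8° gives HR at 52.500° from the x-axis; with |HR| = 13.3, R = (-17.690, -23.132). ∠HRV = 103.7° gives RV at -23.800° from the x-axis; with |RV| = 23.8, V = (4.0860, -32.736). ∠RVQ = 46.5° gives VQ at -157.30° from the x-axis; with |VQ| = 23.9, Q = (-17.963, -41.960). Then |FQ| = |Q − F| = 45.643.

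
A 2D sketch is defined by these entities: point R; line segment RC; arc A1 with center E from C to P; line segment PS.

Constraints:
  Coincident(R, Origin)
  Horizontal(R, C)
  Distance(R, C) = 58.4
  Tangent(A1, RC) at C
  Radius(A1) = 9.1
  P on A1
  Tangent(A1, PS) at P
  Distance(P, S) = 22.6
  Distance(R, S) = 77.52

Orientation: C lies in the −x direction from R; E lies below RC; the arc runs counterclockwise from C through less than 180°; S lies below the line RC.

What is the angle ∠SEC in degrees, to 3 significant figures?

147°

R is at the origin; RC is horizontal with |RC| = 58.4 and C on the −x side, so C = (-58.4, 0.00). A1 meets RC tangentially, so EC is at right angles to RC, so E = C + (0, -9.1) = (-58.4, -9.10). Since EP ⟂ PS (tangency), |ES| = √(9.1² + 22.6²) = 24.4 regardless of where P sits on A1. So S lies on both circle(R, 77.52) and circle(E, 24.4); the below-RC intersection is S = (-71.7, -29.5). P is the foot of the tangent from S: P = (-67.3, -7.35).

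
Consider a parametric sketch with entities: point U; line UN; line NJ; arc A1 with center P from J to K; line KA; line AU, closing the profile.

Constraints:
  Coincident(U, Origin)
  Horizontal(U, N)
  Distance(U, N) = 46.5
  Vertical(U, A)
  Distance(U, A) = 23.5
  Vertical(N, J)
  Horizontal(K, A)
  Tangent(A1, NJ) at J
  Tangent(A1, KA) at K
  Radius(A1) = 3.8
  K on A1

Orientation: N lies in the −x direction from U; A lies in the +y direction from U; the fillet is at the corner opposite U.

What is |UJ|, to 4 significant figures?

50.50

The virtual corner opposite U is at (-46.50, 23.50). The tangent condition forces PJ to be normal to NJ and the tangent condition forces PK to be normal to KA, with radius 3.8, so the center P sits 3.8 in from both sides at P = (-42.70, 19.70). That places the tangent points at J = (-46.50, 19.70) on NJ and K = (-42.70, 23.50) on KA. Then |UJ| = |J − U| = 50.50.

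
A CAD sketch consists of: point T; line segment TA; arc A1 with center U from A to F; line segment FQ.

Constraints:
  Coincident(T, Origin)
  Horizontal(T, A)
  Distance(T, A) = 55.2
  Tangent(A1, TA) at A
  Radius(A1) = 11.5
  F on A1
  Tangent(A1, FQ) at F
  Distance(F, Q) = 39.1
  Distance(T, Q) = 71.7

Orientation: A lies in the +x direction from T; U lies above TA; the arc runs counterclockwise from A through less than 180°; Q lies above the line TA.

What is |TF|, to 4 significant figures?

67.65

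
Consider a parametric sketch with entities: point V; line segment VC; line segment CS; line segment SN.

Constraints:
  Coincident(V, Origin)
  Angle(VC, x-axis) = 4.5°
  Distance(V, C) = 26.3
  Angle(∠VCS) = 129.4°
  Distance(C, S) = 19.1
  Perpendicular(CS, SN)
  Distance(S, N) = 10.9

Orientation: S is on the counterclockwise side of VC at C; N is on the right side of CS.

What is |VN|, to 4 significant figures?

47.50

V is at the origin; VC runs at 4.5° with length 26.3, so C = 26.3·(cos 4.5°, sin 4.5°) = (26.22, 2.063). ∠VCS = 129.4°, so CS runs at 4.5° + (180° − 129.4°) = 55.10° from the x-axis; with |CS| = 19.1, S = C + 19.1·(cos 55.10°, sin 55.10°) = (37.15, 17.73). CS is perpendicular to SN; with |SN| = 10.9 on the right of CS, N = S + 10.9·(0.8202, -0.5721) = (46.09, 11.49). Then |VN| = |N − V| = 47.50.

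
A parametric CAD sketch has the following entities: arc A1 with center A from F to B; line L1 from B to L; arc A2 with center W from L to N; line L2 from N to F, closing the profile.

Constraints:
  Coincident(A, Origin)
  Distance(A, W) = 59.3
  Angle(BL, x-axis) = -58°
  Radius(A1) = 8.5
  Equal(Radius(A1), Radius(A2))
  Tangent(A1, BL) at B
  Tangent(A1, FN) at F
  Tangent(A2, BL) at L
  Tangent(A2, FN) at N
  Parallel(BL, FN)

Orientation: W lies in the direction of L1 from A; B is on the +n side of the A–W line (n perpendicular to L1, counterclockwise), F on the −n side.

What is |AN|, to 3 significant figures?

59.9

Tangency of A1 to both parallel lines with radius 8.5 puts B and F at A ± 8.5·n: B = (7.21, 4.50), F = (-7.21, -4.50). Equal radii place L and N the same way about W: L = W + 8.5·n = (38.6, -45.8), N = W − 8.5·n = (24.2, -54.8). Then |AN| = |N − A| = 59.9.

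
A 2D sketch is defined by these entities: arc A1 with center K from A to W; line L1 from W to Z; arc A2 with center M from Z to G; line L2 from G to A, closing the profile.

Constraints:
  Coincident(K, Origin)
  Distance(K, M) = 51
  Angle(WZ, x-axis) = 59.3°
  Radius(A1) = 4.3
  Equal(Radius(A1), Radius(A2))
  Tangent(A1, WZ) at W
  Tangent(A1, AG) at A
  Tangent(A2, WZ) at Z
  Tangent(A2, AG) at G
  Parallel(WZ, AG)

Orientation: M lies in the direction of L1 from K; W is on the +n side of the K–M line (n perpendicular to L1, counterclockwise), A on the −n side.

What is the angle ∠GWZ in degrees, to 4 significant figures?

9.572°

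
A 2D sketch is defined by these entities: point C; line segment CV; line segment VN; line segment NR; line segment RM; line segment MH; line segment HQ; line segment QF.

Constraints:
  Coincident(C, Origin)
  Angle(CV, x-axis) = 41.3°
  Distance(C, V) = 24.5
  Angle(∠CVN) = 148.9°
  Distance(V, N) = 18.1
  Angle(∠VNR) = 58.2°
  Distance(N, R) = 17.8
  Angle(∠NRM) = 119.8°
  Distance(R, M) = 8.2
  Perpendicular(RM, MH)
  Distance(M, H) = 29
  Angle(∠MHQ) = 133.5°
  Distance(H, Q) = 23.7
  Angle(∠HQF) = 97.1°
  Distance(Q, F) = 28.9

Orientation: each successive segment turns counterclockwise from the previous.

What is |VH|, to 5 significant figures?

14.224

C is at the origin; CV runs at 41.3° with length 24.5, so V = (18.406, 16.170). ∠CVN = 148.9° gives VN at 72.400° from the x-axis; with |VN| = 18.1, N = (23.879, 33.423). ∠VNR = 58.2° gives NR at -165.80° from the x-axis; with |NR| = 17.8, R = (6.6227, 29.056). ∠NRM = 119.8° gives RM at -105.60° from the x-axis; with |RM| = 8.2, M = (4.4176, 21.158). RM is perpendicular to MH, so MH runs at -15.600°; with |MH| = 29.0, H = (32.349, 13.360). Then |VH| = |H − V| = 14.224.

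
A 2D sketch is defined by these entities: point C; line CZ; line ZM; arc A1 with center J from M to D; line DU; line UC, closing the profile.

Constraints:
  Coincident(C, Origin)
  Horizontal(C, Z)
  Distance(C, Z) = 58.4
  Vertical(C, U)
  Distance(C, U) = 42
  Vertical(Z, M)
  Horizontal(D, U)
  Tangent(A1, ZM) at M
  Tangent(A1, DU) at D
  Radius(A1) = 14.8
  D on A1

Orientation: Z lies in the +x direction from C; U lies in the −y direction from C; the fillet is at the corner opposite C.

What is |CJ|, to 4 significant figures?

51.39

C is at the origin; C and Z share the same y with |CZ| = 58.4 and Z on the +x side, so Z = (58.40, 0.000). C and U share the same x with |CU| = 42.0 and U on the −y side, so U = (0.000, -42.00). The virtual corner opposite C is at (58.40, -42.00). The tangent condition forces JM to be normal to ZM and A1 meets DU tangentially, so JD is at right angles to DU, with radius 14.8, so the center J sits 14.8 in from both sides at J = (43.60, -27.20). Then |CJ| = |J − C| = 51.39.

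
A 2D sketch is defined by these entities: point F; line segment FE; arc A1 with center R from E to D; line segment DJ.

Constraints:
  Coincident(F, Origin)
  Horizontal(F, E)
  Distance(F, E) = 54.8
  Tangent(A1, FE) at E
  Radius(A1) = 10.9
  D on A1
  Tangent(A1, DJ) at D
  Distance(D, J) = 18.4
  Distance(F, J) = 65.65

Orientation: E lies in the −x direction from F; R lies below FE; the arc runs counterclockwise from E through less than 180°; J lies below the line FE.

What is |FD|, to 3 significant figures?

66.5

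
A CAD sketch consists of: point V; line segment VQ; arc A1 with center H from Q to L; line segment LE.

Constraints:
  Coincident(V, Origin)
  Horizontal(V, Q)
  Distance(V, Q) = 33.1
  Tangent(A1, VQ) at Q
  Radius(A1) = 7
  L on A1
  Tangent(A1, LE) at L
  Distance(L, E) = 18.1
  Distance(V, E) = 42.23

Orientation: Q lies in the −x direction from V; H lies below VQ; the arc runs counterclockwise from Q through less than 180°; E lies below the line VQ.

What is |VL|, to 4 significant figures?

40.75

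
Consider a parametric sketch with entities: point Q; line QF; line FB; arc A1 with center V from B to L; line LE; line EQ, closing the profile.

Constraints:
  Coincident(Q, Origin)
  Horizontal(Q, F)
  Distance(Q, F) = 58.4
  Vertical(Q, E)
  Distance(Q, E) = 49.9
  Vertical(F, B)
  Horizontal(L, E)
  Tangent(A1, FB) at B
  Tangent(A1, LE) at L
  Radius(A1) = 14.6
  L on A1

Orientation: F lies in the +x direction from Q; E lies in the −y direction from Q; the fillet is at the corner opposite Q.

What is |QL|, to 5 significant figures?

66.396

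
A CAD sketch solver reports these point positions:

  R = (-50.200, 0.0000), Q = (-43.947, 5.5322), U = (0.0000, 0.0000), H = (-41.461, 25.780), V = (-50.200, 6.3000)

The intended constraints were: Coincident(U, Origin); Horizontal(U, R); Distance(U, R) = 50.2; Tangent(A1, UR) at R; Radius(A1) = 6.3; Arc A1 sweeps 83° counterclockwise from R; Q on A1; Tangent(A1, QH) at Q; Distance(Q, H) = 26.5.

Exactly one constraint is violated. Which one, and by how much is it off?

Distance(Q, H) = 26.5 — off by 6.10.

U = (0.00, 0.00) ✓; U.y = 0.00, R.y = 0.00 ✓; |UR| = 50.20 ✓; ∠(VR, RU) = 90.00° ✓; |VR| = 6.300 ✓; bearing(V→Q) − bearing(V→R) = 83.00° ✓; |VQ| = 6.300 ✓; ∠(VQ, QH) = 90.00° ✓; |QH| = 20.40 ✗.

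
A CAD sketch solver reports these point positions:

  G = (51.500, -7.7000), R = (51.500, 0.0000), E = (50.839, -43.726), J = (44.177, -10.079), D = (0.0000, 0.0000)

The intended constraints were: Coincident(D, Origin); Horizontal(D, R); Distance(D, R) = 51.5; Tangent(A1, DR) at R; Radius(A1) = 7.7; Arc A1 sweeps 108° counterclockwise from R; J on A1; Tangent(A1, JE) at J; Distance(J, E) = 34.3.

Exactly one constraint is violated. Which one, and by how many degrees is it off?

Tangent(A1, JE) at J — off by 6.80°.

D = (0.00, 0.00) ✓; D.y = 0.00, R.y = 0.00 ✓; |DR| = 51.50 ✓; ∠(GR, RD) = 90.00° ✓; |GR| = 7.700 ✓; bearing(G→J) − bearing(G→R) = 108.0° ✓; |GJ| = 7.700 ✓; ∠(GJ, JE) = 96.80° ✗; |JE| = 34.30 ✓.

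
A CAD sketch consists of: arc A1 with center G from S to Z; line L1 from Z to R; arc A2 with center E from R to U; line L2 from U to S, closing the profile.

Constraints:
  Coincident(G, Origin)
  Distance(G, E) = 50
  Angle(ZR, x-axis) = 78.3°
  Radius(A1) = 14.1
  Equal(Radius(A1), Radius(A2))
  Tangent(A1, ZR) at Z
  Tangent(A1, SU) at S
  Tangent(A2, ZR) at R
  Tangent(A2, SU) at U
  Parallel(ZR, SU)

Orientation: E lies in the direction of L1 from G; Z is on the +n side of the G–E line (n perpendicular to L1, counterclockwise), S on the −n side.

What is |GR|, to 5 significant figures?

51.950

The slot axis is L1's direction at 78.3°, so u = (cos 78.3°, sin 78.3°) = (0.20279, 0.97922) and n = (−sin 78.3°, cos 78.3°) = (-0.97922, 0.20279). G is at the origin and E lies 50.0 along u from G, so E = 50.0·u = (10.139, 48.961). Tangency of A1 to both parallel lines with radius 14.1 puts Z and S at G ± 14.1·n: Z = (-13.807, 2.8593), S = (13.807, -2.8593). Equal radii place R and U the same way about E: R = E + 14.1·n = (-3.6677, 51.820), U = E − 14.1·n = (23.946, 46.102). Then |GR| = |R − G| = 51.950.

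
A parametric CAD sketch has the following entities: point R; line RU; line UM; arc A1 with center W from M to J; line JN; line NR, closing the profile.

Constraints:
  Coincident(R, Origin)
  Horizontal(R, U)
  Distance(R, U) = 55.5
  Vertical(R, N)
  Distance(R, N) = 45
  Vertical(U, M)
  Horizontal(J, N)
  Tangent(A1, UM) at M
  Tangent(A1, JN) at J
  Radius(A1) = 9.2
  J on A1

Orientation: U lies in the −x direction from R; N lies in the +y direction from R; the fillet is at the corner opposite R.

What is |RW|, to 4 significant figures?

58.53

R is at the origin; R and U share the same y with |RU| = 55.5 and U on the −x side, so U = (-55.50, 0.000). RN is vertical with |RN| = 45.0 and N on the +y side, so N = (0.000, 45.00). The virtual corner opposite R is at (-55.50, 45.00). Tangency of A1 to UM means the radius WM is perpendicular to UM and since A1 is tangent to JN there, WJ ⟂ JN, with radius 9.2, so the center W sits 9.2 in from both sides at W = (-46.30, 35.80). Then |RW| = |W − R| = 58.53.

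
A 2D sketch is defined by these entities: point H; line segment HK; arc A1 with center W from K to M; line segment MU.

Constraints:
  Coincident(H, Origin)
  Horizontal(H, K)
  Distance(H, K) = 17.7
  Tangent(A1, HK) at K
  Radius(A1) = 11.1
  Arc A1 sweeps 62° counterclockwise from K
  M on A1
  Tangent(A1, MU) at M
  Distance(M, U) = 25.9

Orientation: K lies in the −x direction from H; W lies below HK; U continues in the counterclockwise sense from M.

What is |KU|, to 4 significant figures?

36.18

On A1, K sits at bearing 90° from W; a 62° counterclockwise sweep puts M at bearing 152°, so M = W + 11.1·(cos 152°, sin 152°) = (-27.50, -5.889). Tangency of A1 to MU means the radius WM is perpendicular to MU, so MU runs along (−sin 152°, cos 152°); with |MU| = 25.9, U = (-39.66, -28.76). Then |KU| = |U − K| = 36.18.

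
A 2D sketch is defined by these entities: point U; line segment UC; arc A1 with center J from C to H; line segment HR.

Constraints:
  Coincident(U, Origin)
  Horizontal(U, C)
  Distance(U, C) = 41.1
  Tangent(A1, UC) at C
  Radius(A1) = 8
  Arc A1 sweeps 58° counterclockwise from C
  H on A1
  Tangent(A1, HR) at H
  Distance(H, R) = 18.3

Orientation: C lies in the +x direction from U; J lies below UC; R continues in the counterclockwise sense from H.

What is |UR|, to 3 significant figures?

31.3

U is at the origin; U and C share the same y with |UC| = 41.1 and C on the +x side, so C = (41.1, 0.00). Tangency of A1 to UC means the radius JC is perpendicular to UC, so J = C + (0, -8) = (41.1, -8.00). On A1, C sits at bearing 90° from J; a 58° counterclockwise sweep puts H at bearing 148°, so H = J + 8.0·(cos 148°, sin 148°) = (34.3, -3.76). Tangency of A1 to HR means the radius JH is perpendicular to HR, so HR runs along (−sin 148°, cos 148°); with |HR| = 18.3, R = (24.6, -19.3). Then |UR| = |R − U| = 31.3.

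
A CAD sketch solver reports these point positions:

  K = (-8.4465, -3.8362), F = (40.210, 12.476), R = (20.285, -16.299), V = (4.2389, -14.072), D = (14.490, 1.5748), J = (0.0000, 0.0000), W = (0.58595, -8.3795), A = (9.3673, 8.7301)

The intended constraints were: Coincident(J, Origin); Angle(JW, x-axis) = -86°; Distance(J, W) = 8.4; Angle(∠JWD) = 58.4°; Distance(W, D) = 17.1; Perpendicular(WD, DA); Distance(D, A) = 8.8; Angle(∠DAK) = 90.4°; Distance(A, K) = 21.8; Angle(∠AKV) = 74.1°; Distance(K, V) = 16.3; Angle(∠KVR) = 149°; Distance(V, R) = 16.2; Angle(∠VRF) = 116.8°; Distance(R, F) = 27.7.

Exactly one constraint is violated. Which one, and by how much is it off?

Distance(R, F) = 27.7 — off by 7.30.

J = (0.00, 0.00) ✓; JW at -86.00° ✓; |JW| = 8.400 ✓; ∠JWD = 58.40° ✓; |WD| = 17.10 ✓; ∠(WD, DA) = 90.00° ✓; |DA| = 8.800 ✓; ∠DAK = 90.40° ✓; |AK| = 21.80 ✓; ∠AKV = 74.10° ✓; |KV| = 16.30 ✓; ∠KVR = 149.0° ✓; |VR| = 16.20 ✓; ∠VRF = 116.8° ✓; |RF| = 35.00 ✗.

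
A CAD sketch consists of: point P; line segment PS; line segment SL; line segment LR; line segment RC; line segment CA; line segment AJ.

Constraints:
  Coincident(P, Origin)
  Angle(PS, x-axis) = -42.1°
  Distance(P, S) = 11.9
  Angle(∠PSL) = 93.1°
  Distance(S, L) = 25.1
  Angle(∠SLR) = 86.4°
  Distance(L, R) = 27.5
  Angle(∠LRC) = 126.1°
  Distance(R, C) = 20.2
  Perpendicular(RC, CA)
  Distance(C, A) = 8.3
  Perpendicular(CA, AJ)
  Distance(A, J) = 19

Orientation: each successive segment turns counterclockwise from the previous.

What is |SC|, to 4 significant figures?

38.82

P is at the origin; PS runs at -42.1° with length 11.9, so S = (8.830, -7.978). ∠PSL = 93.1° gives SL at 44.80° from the x-axis; with |SL| = 25.1, L = (26.64, 9.708). ∠SLR = 86.4° gives LR at 138.4° from the x-axis; with |LR| = 27.5, R = (6.075, 27.97). ∠LRC = 126.1° gives RC at -167.7° from the x-axis; with |RC| = 20.2, C = (-13.66, 23.66). Then |SC| = |C − S| = 38.82.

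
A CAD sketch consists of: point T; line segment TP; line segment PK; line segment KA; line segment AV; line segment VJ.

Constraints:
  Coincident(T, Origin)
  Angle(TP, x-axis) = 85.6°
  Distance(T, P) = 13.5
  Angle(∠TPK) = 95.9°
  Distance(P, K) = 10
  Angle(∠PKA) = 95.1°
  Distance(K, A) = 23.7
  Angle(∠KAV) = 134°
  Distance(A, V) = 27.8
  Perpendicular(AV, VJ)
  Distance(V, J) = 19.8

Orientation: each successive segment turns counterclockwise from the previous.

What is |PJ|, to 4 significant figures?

38.02

∠KAV = 134.0° gives AV at -59.40° from the x-axis; with |AV| = 27.8, V = (-0.9455, -31.53). The perpendicularity gives VJ at right angles to AV, so VJ runs at 30.60°; with |VJ| = 19.8, J = (16.10, -21.45). Then |PJ| = |J − P| = 38.02.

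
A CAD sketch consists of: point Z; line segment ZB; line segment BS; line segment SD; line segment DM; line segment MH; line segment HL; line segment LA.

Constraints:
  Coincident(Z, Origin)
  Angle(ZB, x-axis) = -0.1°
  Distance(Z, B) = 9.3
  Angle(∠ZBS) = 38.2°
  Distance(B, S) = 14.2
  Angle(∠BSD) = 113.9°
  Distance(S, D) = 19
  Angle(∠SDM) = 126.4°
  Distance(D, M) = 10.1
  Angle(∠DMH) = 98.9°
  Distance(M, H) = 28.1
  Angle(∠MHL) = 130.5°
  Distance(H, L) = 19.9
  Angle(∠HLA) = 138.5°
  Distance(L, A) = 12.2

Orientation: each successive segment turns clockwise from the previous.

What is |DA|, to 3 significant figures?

45.8

∠MHL = 130.5° gives HL at -32.2° from the x-axis; with |HL| = 19.9, L = (23.5, 7.89). ∠HLA = 138.5° gives LA at -73.7° from the x-axis; with |LA| = 12.2, A = (27.0, -3.82). Then |DA| = |A − D| = 45.8.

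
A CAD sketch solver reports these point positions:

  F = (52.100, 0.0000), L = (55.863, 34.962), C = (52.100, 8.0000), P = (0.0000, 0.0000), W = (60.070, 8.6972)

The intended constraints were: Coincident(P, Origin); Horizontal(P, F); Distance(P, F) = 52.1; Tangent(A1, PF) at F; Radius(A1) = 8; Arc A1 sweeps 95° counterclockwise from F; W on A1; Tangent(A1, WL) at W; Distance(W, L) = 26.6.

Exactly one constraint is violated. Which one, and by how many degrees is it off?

Tangent(A1, WL) at W — off by 4.10°.

P = (0.00, 0.00) ✓; P.y = 0.00, F.y = 0.00 ✓; |PF| = 52.10 ✓; ∠(CF, FP) = 90.00° ✓; |CF| = 8.000 ✓; bearing(C→W) − bearing(C→F) = 95.00° ✓; |CW| = 8.000 ✓; ∠(CW, WL) = 85.90° ✗; |WL| = 26.60 ✓.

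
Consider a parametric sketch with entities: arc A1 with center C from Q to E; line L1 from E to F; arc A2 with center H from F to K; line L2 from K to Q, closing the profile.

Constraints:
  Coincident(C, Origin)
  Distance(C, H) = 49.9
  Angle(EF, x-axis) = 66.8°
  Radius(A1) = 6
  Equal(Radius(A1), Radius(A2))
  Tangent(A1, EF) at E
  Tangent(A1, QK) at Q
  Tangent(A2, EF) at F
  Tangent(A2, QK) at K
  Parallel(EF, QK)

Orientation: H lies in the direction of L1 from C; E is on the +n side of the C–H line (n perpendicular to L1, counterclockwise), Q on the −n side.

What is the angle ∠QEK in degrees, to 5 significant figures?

76.478°

Tangency of A1 to both parallel lines with radius 6.0 puts E and Q at C ± 6.0·n: E = (-5.5148, 2.3637), Q = (5.5148, -2.3637). Equal radii place F and K the same way about H: F = H + 6.0·n = (14.143, 48.229), K = H − 6.0·n = (25.173, 43.501). Then cos ∠QEK = EQ·EK / (|EQ||EK|), giving 76.478°.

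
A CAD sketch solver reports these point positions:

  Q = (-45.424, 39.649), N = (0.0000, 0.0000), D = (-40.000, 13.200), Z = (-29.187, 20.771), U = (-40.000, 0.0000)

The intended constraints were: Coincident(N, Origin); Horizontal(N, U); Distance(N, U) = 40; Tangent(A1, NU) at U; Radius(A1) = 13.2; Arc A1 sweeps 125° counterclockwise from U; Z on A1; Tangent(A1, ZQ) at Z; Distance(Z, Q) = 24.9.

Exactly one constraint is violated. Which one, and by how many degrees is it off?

Tangent(A1, ZQ) at Z — off by 5.70°.

N = (0.00, 0.00) ✓; N.y = 0.00, U.y = 0.00 ✓; |NU| = 40.00 ✓; ∠(DU, UN) = 90.00° ✓; |DU| = 13.20 ✓; bearing(D→Z) − bearing(D→U) = 125.0° ✓; |DZ| = 13.20 ✓; ∠(DZ, ZQ) = 84.30° ✗; |ZQ| = 24.90 ✓.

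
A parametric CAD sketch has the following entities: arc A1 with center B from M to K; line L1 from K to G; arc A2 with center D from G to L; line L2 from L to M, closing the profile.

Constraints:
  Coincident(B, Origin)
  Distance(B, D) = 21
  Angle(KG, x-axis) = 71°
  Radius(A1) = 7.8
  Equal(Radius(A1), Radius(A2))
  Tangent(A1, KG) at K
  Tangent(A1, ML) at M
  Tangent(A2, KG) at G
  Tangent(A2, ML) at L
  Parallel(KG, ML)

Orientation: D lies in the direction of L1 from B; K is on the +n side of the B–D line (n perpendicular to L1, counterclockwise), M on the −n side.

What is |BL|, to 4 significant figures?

22.40

The slot axis is L1's direction at 71.0°, so u = (cos 71.0°, sin 71.0°) = (0.3256, 0.9455) and n = (−sin 71.0°, cos 71.0°) = (-0.9455, 0.3256). B is at the origin and D lies 21.0 along u from B, so D = 21.0·u = (6.837, 19.86). Tangency of A1 to both parallel lines with radius 7.8 puts K and M at B ± 7.8·n: K = (-7.375, 2.539), M = (7.375, -2.539). Equal radii place G and L the same way about D: G = D + 7.8·n = (-0.5381, 22.40), L = D − 7.8·n = (14.21, 17.32). Then |BL| = |L − B| = 22.40.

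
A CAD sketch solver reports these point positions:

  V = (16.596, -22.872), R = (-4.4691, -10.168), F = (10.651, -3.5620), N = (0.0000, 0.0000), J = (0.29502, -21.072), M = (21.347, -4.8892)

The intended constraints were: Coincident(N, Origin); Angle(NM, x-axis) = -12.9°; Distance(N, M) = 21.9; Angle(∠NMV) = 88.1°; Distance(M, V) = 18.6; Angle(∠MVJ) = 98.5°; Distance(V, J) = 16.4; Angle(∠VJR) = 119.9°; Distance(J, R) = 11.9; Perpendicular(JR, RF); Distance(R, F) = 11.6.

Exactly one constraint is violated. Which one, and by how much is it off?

Distance(R, F) = 11.6 — off by 4.90.

N = (0.00, 0.00) ✓; NM at -12.90° ✓; |NM| = 21.90 ✓; ∠NMV = 88.10° ✓; |MV| = 18.60 ✓; ∠MVJ = 98.50° ✓; |VJ| = 16.40 ✓; ∠VJR = 119.9° ✓; |JR| = 11.90 ✓; ∠(JR, RF) = 90.00° ✓; |RF| = 16.50 ✗.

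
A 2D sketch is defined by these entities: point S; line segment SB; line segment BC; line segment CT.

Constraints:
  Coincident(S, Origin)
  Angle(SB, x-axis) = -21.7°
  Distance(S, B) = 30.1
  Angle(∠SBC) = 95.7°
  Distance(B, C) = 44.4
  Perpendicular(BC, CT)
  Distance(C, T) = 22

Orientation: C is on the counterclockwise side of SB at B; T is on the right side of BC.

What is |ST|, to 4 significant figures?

70.32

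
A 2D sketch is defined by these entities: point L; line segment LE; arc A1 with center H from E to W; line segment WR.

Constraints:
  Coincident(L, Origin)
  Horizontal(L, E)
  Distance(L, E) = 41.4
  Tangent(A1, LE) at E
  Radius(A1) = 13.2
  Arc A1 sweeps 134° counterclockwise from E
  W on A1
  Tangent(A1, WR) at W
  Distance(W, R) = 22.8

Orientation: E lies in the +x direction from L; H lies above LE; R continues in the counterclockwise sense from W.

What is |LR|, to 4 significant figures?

52.27

On A1, E sits at bearing -90° from H; a 134° counterclockwise sweep puts W at bearing 44°, so W = H + 13.2·(cos 44°, sin 44°) = (50.90, 22.37). Tangency of A1 to WR means the radius HW is perpendicular to WR, so WR runs along (−sin 44°, cos 44°); with |WR| = 22.8, R = (35.06, 38.77). Then |LR| = |R − L| = 52.27.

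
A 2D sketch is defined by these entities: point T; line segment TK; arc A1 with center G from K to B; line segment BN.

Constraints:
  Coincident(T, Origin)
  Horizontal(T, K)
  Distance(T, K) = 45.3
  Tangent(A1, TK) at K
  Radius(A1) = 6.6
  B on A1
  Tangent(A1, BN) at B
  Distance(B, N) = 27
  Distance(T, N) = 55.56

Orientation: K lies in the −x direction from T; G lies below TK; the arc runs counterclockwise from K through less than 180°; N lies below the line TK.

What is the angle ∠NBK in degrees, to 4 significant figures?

126.5°

Checks: |GB| = 6.600 ✓; ∠(GB, BN) = 90.00° ✓; |BN| = 27.00 ✓; |TN| = 55.56 ✓.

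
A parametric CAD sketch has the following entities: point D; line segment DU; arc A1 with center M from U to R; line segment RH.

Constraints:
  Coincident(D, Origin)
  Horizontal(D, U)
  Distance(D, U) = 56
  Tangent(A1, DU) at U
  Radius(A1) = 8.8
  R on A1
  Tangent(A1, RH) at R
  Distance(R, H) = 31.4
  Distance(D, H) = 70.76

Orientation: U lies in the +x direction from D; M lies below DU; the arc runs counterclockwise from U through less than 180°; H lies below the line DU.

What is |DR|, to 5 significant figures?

49.013

D is at the origin; D and U share the same y with |DU| = 56.0 and U on the +x side, so U = (56.000, 0.0000). The tangent condition forces MU to be normal to DU, so M = U + (0, -8.8) = (56.000, -8.8000). Since MR ⟂ RH (tangency), |MH| = √(8.8² + 31.4²) = 32.610 regardless of where R sits on A1. So H lies on both circle(D, 70.76) and circle(M, 32.610); the below-DU intersection is H = (57.399, -41.380). R is the foot of the tangent from H: R = (47.636, -11.536).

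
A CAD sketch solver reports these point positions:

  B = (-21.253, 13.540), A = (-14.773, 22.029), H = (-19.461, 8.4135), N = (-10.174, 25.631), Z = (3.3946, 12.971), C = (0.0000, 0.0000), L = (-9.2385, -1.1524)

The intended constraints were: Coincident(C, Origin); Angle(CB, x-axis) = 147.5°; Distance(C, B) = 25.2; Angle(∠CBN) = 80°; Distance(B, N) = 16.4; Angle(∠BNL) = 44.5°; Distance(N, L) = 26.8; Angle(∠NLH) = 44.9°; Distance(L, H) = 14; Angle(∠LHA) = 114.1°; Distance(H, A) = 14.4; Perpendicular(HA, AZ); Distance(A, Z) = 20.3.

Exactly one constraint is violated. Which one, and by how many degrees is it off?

Perpendicular(HA, AZ) — off by 7.50°.

C = (0.00, 0.00) ✓; CB at 147.5° ✓; |CB| = 25.20 ✓; ∠CBN = 80.00° ✓; |BN| = 16.40 ✓; ∠BNL = 44.50° ✓; |NL| = 26.80 ✓; ∠NLH = 44.90° ✓; |LH| = 14.00 ✓; ∠LHA = 114.1° ✓; |HA| = 14.40 ✓; ∠(HA, AZ) = 97.50° ✗; |AZ| = 20.30 ✓.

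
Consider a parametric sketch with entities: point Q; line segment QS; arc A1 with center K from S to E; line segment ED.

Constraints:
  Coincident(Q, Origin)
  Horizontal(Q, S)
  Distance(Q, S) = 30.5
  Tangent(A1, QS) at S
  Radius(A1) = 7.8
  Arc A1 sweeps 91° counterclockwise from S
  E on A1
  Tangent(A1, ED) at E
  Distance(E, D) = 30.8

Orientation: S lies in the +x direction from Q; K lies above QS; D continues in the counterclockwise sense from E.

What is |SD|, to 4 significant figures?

39.41

Q is at the origin; QS is horizontal with |QS| = 30.5 and S on the +x side, so S = (30.50, 0.000). Since A1 is tangent to QS there, KS ⟂ QS, so K = S + (0, 7.8) = (30.50, 7.800). On A1, S sits at bearing -90° from K; a 91° counterclockwise sweep puts E at bearing 1°, so E = K + 7.8·(cos 1°, sin 1°) = (38.30, 7.936). Tangency of A1 to ED means the radius KE is perpendicular to ED, so ED runs along (−sin 1°, cos 1°); with |ED| = 30.8, D = (37.76, 38.73). Then |SD| = |D − S| = 39.41.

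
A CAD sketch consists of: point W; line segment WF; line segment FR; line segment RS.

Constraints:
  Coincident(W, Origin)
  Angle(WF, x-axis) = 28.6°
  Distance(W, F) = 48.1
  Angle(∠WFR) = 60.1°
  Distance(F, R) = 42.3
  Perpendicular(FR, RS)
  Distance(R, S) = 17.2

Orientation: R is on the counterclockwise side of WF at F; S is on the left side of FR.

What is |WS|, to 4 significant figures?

30.59

W is at the origin; WF runs at 28.6° with length 48.1, so F = 48.1·(cos 28.6°, sin 28.6°) = (42.23, 23.03). ∠WFR = 60.1°, so FR runs at 28.6° + (180° − 60.1°) = 148.5° from the x-axis; with |FR| = 42.3, R = F + 42.3·(cos 148.5°, sin 148.5°) = (6.164, 45.13). FR ⟂ RS; with |RS| = 17.2 on the left of FR, S = R + 17.2·(-0.5225, -0.8526) = (-2.823, 30.46). Then |WS| = |S − W| = 30.59.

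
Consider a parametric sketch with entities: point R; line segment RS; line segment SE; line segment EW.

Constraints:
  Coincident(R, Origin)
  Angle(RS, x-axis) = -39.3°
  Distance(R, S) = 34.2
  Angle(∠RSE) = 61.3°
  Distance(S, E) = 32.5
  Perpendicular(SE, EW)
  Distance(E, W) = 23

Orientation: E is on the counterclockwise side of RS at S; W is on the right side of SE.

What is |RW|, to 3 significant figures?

55.4

R is at the origin; RS runs at -39.3° with length 34.2, so S = 34.2·(cos -39.3°, sin -39.3°) = (26.5, -21.7). ∠RSE = 61.3°, so SE runs at -39.3° + (180° − 61.3°) = 79.4° from the x-axis; with |SE| = 32.5, E = S + 32.5·(cos 79.4°, sin 79.4°) = (32.4, 10.3). SE ⟂ EW; with |EW| = 23.0 on the right of SE, W = E + 23.0·(0.983, -0.184) = (55.1, 6.05). Then |RW| = |W − R| = 55.4.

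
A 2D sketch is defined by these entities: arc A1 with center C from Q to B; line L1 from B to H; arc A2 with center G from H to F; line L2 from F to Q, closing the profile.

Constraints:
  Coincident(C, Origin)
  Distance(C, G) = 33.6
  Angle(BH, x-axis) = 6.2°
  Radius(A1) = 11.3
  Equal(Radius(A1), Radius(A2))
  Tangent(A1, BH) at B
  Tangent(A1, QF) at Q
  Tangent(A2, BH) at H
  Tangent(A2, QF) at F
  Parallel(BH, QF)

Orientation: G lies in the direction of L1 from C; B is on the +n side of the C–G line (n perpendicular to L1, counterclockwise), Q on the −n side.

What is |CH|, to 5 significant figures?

35.449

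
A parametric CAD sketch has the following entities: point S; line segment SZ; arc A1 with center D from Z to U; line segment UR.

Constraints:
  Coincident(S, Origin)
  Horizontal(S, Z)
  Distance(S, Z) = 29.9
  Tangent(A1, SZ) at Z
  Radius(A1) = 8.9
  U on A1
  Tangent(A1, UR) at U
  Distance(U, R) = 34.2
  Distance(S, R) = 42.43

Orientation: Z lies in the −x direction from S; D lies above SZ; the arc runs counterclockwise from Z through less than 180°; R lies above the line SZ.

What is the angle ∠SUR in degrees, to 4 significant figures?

94.98°

S is at the origin; SZ is horizontal with |SZ| = 29.9 and Z on the −x side, so Z = (-29.90, 0.000). Tangency of A1 to SZ means the radius DZ is perpendicular to SZ, so D = Z + (0, 8.9) = (-29.90, 8.900). Since DU ⟂ UR (tangency), |DR| = √(8.9² + 34.2²) = 35.34 regardless of where U sits on A1. So R lies on both circle(S, 42.43) and circle(D, 35.34); the above-SZ intersection is R = (-13.53, 40.22). U is the foot of the tangent from R: U = (-21.23, 6.895).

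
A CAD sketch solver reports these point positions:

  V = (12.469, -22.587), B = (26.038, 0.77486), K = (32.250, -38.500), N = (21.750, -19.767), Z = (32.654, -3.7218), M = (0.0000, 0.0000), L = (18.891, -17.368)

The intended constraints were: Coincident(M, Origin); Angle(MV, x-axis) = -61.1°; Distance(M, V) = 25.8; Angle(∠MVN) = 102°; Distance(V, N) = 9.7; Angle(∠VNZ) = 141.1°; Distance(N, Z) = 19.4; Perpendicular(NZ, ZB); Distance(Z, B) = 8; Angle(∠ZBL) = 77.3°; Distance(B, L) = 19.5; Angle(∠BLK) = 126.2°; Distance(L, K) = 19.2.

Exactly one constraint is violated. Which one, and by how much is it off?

Distance(L, K) = 19.2 — off by 5.80.

M = (0.00, 0.00) ✓; MV at -61.10° ✓; |MV| = 25.80 ✓; ∠MVN = 102.0° ✓; |VN| = 9.700 ✓; ∠VNZ = 141.1° ✓; |NZ| = 19.40 ✓; ∠(NZ, ZB) = 90.00° ✓; |ZB| = 7.999 ✓; ∠ZBL = 77.30° ✓; |BL| = 19.50 ✓; ∠BLK = 126.2° ✓; |LK| = 25.00 ✗.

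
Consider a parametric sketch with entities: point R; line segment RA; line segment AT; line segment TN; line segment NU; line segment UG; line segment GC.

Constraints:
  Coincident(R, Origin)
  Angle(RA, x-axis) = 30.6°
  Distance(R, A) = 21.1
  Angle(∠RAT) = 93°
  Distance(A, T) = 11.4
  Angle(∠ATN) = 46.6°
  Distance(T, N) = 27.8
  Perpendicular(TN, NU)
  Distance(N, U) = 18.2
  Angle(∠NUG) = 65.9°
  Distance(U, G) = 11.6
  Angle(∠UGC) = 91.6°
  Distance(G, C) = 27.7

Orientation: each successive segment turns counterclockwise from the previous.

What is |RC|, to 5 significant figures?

7.7884

∠NUG = 65.9° gives UG at 95.100° from the x-axis; with |UG| = 11.6, G = (20.007, 0.18681). ∠UGC = 91.6° gives GC at -176.50° from the x-axis; with |GC| = 27.7, C = (-7.6418, -1.5042). Then |RC| = |C − R| = 7.7884.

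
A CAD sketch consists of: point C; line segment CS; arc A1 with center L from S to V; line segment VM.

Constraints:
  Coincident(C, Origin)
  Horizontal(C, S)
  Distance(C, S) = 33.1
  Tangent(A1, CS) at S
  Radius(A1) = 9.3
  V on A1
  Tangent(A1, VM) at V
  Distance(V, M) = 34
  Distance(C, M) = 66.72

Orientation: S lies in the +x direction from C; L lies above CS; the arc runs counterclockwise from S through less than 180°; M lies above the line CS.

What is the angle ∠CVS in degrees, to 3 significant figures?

24.9°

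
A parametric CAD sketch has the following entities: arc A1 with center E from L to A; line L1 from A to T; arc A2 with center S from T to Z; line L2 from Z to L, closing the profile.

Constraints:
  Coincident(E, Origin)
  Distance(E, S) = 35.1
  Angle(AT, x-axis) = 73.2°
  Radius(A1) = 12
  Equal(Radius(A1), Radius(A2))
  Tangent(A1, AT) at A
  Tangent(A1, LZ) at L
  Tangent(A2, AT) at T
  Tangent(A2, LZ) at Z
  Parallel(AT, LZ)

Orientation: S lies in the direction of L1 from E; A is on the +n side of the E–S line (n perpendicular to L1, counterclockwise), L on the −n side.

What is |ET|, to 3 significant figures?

37.1

The slot axis is L1's direction at 73.2°, so u = (cos 73.2°, sin 73.2°) = (0.289, 0.957) and n = (−sin 73.2°, cos 73.2°) = (-0.957, 0.289). E is at the origin and S lies 35.1 along u from E, so S = 35.1·u = (10.1, 33.6). Tangency of A1 to both parallel lines with radius 12.0 puts A and L at E ± 12.0·n: A = (-11.5, 3.47), L = (11.5, -3.47). Equal radii place T and Z the same way about S: T = S + 12.0·n = (-1.34, 37.1), Z = S − 12.0·n = (21.6, 30.1). Then |ET| = |T − E| = 37.1.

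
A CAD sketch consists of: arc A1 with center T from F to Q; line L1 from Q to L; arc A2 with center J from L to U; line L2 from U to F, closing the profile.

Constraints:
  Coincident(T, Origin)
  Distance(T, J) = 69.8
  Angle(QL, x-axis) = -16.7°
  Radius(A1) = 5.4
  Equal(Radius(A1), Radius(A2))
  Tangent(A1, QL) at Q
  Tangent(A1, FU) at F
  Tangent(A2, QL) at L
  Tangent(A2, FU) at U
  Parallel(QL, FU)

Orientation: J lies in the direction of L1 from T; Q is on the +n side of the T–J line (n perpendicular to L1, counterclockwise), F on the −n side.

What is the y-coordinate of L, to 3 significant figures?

-14.9

The slot axis is L1's direction at -16.7°, so u = (cos -16.7°, sin -16.7°) = (0.958, -0.287) and n = (−sin -16.7°, cos -16.7°) = (0.287, 0.958). T is at the origin and J lies 69.8 along u from T, so J = 69.8·u = (66.9, -20.1). Tangency of A1 to both parallel lines with radius 5.4 puts Q and F at T ± 5.4·n: Q = (1.55, 5.17), F = (-1.55, -5.17). Equal radii place L and U the same way about J: L = J + 5.4·n = (68.4, -14.9), U = J − 5.4·n = (65.3, -25.2). So L.y = -14.9.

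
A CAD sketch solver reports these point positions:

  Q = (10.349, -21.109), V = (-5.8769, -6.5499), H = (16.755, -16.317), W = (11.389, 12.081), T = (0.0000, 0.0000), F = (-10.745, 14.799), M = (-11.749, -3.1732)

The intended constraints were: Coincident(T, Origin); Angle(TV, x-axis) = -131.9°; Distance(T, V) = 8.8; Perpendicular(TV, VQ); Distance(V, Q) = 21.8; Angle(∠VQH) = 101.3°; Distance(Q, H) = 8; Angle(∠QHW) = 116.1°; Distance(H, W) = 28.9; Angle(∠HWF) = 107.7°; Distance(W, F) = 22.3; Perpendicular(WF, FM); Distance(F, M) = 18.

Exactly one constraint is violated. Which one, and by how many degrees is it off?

Perpendicular(WF, FM) — off by 3.80°.

T = (0.00, 0.00) ✓; TV at -131.9° ✓; |TV| = 8.800 ✓; ∠(TV, VQ) = 90.00° ✓; |VQ| = 21.80 ✓; ∠VQH = 101.3° ✓; |QH| = 8.000 ✓; ∠QHW = 116.1° ✓; |HW| = 28.90 ✓; ∠HWF = 107.7° ✓; |WF| = 22.30 ✓; ∠(WF, FM) = 93.80° ✗; |FM| = 18.00 ✓.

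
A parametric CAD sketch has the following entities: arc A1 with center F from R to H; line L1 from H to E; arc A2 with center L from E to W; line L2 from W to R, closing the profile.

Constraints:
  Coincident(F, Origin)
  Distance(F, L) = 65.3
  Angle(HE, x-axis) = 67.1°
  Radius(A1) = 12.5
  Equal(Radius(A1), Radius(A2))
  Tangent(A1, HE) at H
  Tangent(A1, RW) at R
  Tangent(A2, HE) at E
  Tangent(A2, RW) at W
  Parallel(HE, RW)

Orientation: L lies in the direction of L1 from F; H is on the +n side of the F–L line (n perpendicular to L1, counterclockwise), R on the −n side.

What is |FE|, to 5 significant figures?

66.486

Tangency of A1 to both parallel lines with radius 12.5 puts H and R at F ± 12.5·n: H = (-11.515, 4.8640), R = (11.515, -4.8640). Equal radii place E and W the same way about L: E = L + 12.5·n = (13.895, 65.017), W = L − 12.5·n = (36.925, 55.289). Then |FE| = |E − F| = 66.486.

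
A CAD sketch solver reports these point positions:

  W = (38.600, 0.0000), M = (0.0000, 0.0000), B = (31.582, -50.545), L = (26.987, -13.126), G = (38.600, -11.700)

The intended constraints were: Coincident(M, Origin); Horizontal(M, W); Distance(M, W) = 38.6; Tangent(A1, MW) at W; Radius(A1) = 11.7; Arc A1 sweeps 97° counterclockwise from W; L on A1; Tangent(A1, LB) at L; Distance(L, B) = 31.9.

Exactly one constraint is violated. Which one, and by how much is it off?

Distance(L, B) = 31.9 — off by 5.80.

M = (0.00, 0.00) ✓; M.y = 0.00, W.y = 0.00 ✓; |MW| = 38.60 ✓; ∠(GW, WM) = 90.00° ✓; |GW| = 11.70 ✓; bearing(G→L) − bearing(G→W) = 97.00° ✓; |GL| = 11.70 ✓; ∠(GL, LB) = 90.00° ✓; |LB| = 37.70 ✗.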